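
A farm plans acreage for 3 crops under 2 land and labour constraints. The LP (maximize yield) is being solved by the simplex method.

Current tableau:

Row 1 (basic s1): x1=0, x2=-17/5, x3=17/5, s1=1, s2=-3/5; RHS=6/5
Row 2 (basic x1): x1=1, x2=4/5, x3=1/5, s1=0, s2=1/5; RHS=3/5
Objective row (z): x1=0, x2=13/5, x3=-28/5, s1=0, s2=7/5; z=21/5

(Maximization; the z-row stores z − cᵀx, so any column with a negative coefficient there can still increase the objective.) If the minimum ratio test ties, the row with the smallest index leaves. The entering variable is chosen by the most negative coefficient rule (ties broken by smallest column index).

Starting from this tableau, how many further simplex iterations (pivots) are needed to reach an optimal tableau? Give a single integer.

2

pivot: x3 in, s1 out → z = 105/17
pivot: x2 in, x1 out → z = 132/17
No improving column remains; optimal.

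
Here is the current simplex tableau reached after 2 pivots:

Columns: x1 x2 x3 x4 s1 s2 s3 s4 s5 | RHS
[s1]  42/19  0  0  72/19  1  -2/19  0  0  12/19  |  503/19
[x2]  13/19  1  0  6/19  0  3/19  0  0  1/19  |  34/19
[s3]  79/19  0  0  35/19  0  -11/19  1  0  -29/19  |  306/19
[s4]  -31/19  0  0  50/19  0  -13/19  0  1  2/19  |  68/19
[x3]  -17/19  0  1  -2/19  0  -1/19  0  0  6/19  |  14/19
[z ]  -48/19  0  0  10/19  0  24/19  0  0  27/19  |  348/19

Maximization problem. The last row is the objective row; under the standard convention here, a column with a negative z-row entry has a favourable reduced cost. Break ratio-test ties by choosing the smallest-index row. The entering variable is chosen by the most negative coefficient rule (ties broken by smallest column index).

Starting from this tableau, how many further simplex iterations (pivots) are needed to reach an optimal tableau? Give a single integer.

1

pivot: x1 in, x2 out → z = 324/13
No improving column remains; optimal.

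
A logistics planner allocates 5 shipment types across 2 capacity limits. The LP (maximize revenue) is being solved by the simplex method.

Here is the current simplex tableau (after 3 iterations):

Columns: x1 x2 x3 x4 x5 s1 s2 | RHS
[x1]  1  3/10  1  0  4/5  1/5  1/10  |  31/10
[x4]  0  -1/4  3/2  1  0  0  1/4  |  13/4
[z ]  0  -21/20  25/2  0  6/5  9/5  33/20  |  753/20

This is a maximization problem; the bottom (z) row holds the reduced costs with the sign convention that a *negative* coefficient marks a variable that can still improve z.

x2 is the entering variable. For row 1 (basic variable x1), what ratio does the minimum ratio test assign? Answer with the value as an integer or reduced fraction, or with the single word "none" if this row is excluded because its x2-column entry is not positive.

31/3

Ratio = RHS / (x2 entry) = (31/10) / (3/10) = 31/3.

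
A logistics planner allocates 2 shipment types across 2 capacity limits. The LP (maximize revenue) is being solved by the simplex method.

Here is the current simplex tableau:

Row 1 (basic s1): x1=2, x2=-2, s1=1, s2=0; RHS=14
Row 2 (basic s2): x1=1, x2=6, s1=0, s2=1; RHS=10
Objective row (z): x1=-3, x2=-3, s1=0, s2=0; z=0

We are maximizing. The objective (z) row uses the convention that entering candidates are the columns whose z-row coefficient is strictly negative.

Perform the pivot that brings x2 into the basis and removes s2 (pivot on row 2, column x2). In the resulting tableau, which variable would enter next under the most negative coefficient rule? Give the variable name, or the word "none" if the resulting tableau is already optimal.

x1

Pivot element 6. New z-row = old z-row − (-3)·(row 2/6).
Updated z-row coefficients: x1: -5/2, x2: 0, s1: 0, s2: 1/2.
The most negative is -5/2 in column x1, so x1 would enter next.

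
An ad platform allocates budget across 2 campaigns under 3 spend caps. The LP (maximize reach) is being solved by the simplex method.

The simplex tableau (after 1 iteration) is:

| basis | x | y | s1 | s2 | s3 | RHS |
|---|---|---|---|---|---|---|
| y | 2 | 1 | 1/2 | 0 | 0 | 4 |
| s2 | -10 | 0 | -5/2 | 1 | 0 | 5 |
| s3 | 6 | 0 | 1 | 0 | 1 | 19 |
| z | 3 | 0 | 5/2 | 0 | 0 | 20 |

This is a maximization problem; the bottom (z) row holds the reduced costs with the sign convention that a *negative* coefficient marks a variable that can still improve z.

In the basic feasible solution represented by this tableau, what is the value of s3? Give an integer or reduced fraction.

19

s3 is basic (row 3); its value is the RHS of that row: 19.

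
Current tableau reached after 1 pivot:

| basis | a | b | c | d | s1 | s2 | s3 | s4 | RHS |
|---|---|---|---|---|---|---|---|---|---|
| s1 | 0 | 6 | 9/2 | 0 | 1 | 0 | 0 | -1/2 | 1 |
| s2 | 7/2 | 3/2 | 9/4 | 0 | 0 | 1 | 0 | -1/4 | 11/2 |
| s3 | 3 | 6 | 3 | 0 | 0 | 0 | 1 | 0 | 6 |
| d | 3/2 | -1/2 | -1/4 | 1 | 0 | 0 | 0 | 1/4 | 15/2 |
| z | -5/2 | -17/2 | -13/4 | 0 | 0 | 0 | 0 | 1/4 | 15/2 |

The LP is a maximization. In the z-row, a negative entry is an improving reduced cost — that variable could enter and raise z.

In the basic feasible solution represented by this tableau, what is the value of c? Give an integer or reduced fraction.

0

c is nonbasic (not in the basis column), so its value in the current BFS is 0.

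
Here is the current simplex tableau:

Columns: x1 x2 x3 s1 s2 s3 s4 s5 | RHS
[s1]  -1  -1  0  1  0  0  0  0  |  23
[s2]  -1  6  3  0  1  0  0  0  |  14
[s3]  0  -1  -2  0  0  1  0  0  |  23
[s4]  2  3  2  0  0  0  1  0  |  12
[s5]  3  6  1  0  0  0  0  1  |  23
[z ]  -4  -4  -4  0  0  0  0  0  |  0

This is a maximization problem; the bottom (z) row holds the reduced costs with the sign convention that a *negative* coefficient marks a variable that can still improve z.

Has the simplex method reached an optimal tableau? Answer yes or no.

no

Column x1 has objective-row coefficient -4, which is negative; an improving pivot exists, so not yet optimal.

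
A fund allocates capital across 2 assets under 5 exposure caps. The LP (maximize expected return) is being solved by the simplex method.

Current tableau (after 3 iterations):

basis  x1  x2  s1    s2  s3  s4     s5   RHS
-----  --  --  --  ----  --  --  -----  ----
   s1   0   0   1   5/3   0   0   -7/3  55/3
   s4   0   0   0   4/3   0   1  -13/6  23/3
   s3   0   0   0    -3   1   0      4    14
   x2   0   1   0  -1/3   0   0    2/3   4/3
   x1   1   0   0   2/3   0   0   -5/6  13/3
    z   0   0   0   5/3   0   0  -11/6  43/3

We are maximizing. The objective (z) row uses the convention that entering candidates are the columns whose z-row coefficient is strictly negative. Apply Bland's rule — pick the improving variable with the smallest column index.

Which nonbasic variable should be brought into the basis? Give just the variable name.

s5

Objective-row coefficients: x1: 0, x2: 0, s1: 0, s2: 5/3, s3: 0, s4: 0, s5: -11/6.
Improving columns: s5. Bland's rule picks the smallest column index → s5.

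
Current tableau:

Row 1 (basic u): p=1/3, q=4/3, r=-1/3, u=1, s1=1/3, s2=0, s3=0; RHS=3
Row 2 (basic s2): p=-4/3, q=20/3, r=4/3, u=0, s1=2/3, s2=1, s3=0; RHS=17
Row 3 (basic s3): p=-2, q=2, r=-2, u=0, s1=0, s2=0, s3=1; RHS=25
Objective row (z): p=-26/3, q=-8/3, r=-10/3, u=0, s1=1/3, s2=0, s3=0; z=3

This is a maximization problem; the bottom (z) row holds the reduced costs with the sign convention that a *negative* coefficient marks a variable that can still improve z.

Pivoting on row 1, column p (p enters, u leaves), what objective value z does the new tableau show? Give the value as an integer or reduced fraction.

Minimum ratio for p: 3/(1/3) = 9.
z changes by −(z-row coeff of p)·ratio = −(-26/3)·9 = 78.
New z = 3 + 78 = 81.

81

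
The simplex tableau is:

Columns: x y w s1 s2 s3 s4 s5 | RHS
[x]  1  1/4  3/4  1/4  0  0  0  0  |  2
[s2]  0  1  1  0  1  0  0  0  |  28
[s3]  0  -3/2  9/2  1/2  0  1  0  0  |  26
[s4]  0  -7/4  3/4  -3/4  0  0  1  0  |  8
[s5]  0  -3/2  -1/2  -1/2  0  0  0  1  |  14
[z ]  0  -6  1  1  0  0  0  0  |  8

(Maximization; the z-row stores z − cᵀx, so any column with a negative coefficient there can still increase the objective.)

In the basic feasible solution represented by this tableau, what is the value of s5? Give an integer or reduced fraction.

s5 is basic (row 5); its value is the RHS of that row: 14.

14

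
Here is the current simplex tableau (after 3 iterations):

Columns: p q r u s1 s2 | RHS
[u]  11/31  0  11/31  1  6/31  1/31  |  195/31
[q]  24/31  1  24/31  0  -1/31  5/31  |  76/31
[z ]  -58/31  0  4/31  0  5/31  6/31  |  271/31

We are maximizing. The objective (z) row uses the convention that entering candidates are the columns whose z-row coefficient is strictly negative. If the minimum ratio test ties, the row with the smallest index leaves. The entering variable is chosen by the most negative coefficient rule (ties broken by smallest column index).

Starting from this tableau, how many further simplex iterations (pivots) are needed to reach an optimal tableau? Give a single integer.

pivot: p in, q out → z = 44/3
No improving column remains; optimal.

1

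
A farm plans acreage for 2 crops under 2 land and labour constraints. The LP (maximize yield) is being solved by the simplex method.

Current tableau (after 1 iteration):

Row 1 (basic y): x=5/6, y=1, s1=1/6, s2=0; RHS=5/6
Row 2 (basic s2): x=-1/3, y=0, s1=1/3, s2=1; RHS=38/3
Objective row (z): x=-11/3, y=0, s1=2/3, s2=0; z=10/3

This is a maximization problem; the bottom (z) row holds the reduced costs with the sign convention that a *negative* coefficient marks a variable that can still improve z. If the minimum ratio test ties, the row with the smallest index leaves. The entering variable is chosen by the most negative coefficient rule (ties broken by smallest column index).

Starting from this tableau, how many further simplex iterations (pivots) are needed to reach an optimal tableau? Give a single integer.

pivot: x in, y out → z = 7
No improving column remains; optimal.

1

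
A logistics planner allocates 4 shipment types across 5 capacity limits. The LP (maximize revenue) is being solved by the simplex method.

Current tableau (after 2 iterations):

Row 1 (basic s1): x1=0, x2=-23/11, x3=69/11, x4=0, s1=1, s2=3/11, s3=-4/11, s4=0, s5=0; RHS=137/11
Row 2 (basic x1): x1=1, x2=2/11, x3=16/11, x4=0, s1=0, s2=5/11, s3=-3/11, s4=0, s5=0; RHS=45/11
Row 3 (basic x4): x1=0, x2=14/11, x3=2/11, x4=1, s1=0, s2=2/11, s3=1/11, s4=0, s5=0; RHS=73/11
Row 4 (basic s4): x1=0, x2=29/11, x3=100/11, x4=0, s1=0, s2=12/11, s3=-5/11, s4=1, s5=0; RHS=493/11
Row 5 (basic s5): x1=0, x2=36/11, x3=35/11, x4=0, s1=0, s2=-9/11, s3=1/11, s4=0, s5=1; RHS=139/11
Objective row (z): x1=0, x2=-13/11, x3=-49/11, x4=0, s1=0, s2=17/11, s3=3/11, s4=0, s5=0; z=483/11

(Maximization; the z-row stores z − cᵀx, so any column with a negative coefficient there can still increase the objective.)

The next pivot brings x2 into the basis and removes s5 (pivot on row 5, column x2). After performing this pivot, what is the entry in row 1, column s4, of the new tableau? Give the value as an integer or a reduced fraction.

0

Pivot element is row 5, column x2: 36/11.
Normalize row 5: new (row 5, s4) = 0/(36/11) = 0.
row 1 ← row 1 − (-23/11)·(new row 5): 0 − (-23/11)·0 = 0.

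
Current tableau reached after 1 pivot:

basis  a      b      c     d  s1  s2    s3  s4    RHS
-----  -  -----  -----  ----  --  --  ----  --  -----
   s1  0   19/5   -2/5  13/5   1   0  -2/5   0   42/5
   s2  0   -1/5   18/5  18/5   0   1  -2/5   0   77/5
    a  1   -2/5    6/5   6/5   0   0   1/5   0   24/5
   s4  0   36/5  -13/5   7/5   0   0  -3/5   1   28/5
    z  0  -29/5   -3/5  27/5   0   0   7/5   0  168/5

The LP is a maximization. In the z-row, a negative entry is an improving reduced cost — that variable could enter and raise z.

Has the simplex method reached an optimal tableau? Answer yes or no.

no

Column b has objective-row coefficient -29/5, which is negative; an improving pivot exists, so not yet optimal.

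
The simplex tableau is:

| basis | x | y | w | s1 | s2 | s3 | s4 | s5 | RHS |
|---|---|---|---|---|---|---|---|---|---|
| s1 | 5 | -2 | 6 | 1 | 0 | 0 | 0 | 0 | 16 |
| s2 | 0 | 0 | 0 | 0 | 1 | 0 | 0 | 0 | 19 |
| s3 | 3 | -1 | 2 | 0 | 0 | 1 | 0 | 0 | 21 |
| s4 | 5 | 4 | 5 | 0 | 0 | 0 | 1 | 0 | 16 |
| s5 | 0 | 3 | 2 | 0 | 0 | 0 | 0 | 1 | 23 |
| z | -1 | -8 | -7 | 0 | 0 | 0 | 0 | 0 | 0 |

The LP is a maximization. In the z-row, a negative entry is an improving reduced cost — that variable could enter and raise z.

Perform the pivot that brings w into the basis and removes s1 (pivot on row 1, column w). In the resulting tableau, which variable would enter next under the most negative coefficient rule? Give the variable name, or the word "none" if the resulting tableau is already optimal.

y

Pivot element 6. New z-row = old z-row − (-7)·(row 1/6).
Updated z-row coefficients: x: 29/6, y: -31/3, w: 0, s1: 7/6, s2: 0, s3: 0, s4: 0, s5: 0.
The most negative is -31/3 in column y, so y would enter next.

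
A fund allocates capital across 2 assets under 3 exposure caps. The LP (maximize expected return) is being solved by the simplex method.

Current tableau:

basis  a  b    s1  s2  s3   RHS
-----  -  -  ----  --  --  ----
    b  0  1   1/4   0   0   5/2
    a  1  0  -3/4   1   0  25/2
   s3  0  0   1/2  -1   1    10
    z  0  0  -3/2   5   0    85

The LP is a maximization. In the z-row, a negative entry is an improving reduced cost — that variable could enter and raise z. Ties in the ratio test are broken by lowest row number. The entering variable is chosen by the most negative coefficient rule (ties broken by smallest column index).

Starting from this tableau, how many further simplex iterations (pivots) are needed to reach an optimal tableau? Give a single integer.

1

pivot: s1 in, b out → z = 100
No improving column remains; optimal.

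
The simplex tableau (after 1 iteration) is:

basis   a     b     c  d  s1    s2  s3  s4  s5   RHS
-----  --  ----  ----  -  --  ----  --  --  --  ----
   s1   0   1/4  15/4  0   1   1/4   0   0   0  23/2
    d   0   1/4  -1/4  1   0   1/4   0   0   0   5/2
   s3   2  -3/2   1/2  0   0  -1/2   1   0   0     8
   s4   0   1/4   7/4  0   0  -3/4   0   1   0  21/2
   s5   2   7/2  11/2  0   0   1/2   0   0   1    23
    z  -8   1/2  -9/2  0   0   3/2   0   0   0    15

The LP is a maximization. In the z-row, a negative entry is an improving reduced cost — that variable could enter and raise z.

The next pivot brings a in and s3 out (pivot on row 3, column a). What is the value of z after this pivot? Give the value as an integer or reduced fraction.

Minimum ratio for a: 8/2 = 4.
z changes by −(z-row coeff of a)·ratio = −(-8)·4 = 32.
New z = 15 + 32 = 47.

47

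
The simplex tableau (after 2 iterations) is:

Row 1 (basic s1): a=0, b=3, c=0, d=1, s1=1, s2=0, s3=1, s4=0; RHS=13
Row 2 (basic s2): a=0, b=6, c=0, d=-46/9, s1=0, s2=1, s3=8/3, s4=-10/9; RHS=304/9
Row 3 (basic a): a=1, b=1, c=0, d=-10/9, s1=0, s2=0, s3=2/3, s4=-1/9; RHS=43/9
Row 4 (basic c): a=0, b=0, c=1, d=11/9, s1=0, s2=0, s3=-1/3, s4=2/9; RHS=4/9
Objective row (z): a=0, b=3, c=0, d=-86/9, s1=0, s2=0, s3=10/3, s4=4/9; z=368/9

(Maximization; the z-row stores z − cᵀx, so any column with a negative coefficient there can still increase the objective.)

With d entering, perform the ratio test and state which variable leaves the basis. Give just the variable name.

c

Ratios: row 1 (s1): 13/1 = 13; row 2 (s2): entry -46/9 ≤ 0, skip; row 3 (a): entry -10/9 ≤ 0, skip; row 4 (c): (4/9)/(11/9) = 4/11.
Minimum ratio 4/11 is in the c row, so c leaves.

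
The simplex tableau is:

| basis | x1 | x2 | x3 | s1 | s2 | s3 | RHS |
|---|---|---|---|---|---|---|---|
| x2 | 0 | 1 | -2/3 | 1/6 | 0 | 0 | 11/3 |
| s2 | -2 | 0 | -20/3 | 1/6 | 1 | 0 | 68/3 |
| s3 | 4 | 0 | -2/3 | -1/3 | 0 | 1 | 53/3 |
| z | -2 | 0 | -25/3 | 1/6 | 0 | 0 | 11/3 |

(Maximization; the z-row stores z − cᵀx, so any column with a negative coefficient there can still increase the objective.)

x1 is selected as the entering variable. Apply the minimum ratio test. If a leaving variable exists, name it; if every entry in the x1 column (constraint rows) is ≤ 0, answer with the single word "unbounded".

Ratios: row 1 (x2): entry 0 ≤ 0, skip; row 2 (s2): entry -2 ≤ 0, skip; row 3 (s3): (53/3)/4 = 53/12.
Minimum ratio is in the s3 row, so s3 leaves.

s3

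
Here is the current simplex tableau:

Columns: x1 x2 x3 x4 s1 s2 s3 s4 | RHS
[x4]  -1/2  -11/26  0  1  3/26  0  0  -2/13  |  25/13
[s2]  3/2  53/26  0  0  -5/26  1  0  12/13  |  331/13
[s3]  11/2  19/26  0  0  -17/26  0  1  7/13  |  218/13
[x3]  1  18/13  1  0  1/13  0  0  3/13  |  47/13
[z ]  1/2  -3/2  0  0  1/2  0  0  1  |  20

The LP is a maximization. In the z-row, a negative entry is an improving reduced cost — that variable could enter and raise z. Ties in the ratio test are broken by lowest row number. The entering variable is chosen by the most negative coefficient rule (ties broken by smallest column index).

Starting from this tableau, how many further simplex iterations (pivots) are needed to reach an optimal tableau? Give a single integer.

1

pivot: x2 in, x3 out → z = 287/12
No improving column remains; optimal.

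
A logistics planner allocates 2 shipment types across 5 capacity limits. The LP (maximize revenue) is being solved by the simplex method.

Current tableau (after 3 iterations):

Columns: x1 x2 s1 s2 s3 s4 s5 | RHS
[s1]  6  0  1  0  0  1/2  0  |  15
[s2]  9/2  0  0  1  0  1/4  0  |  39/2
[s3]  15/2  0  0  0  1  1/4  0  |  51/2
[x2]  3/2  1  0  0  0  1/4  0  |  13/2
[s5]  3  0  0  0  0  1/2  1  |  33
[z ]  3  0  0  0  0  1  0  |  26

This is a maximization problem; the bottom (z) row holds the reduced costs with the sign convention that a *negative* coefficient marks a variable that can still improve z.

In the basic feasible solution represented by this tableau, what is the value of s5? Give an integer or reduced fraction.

s5 is basic (row 5); its value is the RHS of that row: 33.

33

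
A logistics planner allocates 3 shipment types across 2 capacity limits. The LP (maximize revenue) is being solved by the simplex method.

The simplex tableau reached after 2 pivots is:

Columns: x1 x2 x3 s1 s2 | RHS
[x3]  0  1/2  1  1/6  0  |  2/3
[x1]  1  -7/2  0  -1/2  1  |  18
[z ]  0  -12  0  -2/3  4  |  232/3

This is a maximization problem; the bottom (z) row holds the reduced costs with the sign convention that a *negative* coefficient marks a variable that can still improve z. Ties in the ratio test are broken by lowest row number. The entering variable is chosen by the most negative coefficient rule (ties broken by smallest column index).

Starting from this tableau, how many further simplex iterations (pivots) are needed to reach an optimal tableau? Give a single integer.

pivot: x2 in, x3 out → z = 280/3
No improving column remains; optimal.

1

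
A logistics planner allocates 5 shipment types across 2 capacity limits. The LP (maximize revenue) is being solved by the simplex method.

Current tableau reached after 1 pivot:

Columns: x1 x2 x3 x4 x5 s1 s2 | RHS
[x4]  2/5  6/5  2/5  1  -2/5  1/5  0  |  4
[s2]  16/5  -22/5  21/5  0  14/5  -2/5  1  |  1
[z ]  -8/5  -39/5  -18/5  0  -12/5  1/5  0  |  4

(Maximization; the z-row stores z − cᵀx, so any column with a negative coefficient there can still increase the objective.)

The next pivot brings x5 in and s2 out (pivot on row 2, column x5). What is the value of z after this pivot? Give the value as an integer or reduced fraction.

34/7

Minimum ratio for x5: 1/(14/5) = 5/14.
z changes by −(z-row coeff of x5)·ratio = −(-12/5)·(5/14) = 6/7.
New z = 4 + (6/7) = 34/7.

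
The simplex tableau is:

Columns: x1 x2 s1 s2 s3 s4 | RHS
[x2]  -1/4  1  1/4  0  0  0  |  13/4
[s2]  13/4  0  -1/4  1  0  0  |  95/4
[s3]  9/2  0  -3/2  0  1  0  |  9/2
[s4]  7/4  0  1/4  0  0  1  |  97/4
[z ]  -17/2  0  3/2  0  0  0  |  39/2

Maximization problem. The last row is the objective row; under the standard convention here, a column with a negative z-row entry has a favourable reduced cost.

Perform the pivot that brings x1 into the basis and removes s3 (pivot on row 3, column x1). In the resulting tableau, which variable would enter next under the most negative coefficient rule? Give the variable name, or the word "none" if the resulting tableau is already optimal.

s1

Pivot element 9/2. New z-row = old z-row − (-17/2)·(row 3/(9/2)).
Updated z-row coefficients: x1: 0, x2: 0, s1: -4/3, s2: 0, s3: 17/9, s4: 0.
The most negative is -4/3 in column s1, so s1 would enter next.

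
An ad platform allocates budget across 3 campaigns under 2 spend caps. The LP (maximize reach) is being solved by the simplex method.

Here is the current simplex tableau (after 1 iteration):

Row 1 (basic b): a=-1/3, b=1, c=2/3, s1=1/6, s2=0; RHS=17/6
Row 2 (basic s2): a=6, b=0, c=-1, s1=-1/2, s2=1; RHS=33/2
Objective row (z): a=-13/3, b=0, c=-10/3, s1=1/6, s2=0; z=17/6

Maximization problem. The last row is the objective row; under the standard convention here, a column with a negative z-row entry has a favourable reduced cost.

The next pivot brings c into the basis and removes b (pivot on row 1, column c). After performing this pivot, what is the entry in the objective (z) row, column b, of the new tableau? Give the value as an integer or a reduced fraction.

5

Pivot element is row 1, column c: 2/3.
Normalize row 1: new (row 1, b) = 1/(2/3) = 3/2.
z-row ← z-row − (-10/3)·(new row 1): 0 − (-10/3)·(3/2) = 5.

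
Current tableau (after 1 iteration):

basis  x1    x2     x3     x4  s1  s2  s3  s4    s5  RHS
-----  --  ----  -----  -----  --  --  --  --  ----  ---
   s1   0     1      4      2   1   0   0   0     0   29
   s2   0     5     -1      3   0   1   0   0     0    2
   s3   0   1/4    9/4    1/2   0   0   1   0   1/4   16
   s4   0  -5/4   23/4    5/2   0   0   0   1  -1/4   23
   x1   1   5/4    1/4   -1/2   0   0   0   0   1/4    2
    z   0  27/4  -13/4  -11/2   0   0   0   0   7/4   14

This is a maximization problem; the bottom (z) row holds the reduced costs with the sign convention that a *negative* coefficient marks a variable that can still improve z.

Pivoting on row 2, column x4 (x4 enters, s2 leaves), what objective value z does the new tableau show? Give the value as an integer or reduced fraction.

Minimum ratio for x4: 2/3 = 2/3.
z changes by −(z-row coeff of x4)·ratio = −(-11/2)·(2/3) = 11/3.
New z = 14 + (11/3) = 53/3.

53/3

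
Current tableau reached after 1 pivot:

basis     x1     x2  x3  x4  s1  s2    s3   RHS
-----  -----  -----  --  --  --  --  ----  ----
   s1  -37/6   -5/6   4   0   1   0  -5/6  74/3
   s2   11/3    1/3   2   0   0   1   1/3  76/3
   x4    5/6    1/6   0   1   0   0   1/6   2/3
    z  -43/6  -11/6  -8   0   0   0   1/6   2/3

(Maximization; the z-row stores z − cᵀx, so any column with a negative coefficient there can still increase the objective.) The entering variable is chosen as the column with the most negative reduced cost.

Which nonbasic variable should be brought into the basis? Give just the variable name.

Objective-row coefficients: x1: -43/6, x2: -11/6, x3: -8, x4: 0, s1: 0, s2: 0, s3: 1/6.
The most negative is -8 in column x3, so x3 enters.

x3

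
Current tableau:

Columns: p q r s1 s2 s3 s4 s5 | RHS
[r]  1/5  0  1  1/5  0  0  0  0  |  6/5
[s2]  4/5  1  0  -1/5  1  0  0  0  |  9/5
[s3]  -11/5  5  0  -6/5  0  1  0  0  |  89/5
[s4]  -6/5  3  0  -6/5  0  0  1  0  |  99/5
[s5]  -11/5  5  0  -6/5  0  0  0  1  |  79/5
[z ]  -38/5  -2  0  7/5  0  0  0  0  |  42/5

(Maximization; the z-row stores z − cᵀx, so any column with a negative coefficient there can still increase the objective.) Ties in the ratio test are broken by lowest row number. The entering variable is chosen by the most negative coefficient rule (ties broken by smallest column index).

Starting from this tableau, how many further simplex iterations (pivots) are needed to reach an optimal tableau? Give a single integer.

2

pivot: p in, s2 out → z = 51/2
pivot: s1 in, r out → z = 27
No improving column remains; optimal.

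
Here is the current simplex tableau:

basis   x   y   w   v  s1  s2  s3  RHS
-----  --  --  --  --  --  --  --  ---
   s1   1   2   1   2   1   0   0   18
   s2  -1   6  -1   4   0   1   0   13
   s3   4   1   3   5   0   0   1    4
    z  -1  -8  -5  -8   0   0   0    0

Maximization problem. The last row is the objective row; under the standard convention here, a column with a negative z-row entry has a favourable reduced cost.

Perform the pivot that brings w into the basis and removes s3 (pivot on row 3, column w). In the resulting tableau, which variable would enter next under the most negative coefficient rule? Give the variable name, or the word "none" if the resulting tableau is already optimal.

y

Pivot element 3. New z-row = old z-row − (-5)·(row 3/3).
Updated z-row coefficients: x: 17/3, y: -19/3, w: 0, v: 1/3, s1: 0, s2: 0, s3: 5/3.
The most negative is -19/3 in column y, so y would enter next.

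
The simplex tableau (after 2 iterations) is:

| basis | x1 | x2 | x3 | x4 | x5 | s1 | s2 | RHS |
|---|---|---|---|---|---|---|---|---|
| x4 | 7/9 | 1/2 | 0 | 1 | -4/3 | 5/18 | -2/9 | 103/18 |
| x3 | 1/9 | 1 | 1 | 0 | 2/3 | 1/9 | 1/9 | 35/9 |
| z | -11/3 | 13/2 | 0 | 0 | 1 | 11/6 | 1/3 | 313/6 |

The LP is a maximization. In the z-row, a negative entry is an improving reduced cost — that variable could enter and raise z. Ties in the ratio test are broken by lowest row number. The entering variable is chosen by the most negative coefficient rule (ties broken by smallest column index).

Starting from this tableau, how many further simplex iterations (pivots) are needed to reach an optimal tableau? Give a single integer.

2

pivot: x1 in, x4 out → z = 554/7
pivot: x5 in, x3 out → z = 1177/12
No improving column remains; optimal.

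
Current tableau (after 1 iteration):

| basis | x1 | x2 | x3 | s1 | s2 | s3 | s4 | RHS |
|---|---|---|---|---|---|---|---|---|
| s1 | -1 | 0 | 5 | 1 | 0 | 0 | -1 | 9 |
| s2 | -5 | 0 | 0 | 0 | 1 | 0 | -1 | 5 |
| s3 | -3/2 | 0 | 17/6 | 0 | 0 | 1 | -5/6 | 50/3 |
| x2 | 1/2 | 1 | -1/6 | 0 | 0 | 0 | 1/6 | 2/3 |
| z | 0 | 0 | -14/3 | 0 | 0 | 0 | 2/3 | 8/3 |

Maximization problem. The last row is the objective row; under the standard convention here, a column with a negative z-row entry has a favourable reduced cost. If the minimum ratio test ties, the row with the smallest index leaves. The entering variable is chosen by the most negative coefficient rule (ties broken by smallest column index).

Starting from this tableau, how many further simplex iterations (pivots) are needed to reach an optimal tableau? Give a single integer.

pivot: x3 in, s1 out → z = 166/15
pivot: x1 in, x2 out → z = 13
No improving column remains; optimal.

2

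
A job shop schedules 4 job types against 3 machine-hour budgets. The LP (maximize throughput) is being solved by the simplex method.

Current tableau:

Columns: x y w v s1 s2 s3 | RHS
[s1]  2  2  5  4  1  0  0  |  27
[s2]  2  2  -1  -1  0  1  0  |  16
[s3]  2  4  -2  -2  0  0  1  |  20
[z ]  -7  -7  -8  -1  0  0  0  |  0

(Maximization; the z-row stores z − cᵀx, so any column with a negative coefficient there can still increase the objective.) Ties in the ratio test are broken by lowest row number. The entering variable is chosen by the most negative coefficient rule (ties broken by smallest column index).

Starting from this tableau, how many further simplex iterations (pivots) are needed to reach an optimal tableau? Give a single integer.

pivot: w in, s1 out → z = 216/5
pivot: x in, s2 out → z = 925/12
No improving column remains; optimal.

2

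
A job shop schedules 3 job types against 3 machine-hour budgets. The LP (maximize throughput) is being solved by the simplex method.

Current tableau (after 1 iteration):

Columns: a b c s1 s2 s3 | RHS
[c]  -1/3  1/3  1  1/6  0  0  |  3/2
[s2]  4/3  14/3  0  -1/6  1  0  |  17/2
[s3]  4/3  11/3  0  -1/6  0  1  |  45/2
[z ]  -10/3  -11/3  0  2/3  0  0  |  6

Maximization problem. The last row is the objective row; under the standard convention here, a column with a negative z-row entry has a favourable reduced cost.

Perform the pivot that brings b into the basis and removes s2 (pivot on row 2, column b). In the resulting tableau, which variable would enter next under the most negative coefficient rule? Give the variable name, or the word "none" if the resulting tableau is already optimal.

Pivot element 14/3. New z-row = old z-row − (-11/3)·(row 2/(14/3)).
Updated z-row coefficients: a: -16/7, b: 0, c: 0, s1: 15/28, s2: 11/14, s3: 0.
The most negative is -16/7 in column a, so a would enter next.

a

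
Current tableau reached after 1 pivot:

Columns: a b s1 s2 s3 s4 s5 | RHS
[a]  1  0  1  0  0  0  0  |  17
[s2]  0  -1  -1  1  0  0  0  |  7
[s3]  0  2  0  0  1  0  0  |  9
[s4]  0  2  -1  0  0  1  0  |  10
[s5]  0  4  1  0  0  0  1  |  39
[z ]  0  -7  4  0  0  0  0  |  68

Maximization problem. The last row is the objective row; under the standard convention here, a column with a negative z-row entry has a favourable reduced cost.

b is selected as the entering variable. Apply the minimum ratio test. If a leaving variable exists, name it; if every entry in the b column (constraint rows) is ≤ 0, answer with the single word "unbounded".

Ratios: row 1 (a): entry 0 ≤ 0, skip; row 2 (s2): entry -1 ≤ 0, skip; row 3 (s3): 9/2 = 9/2; row 4 (s4): 10/2 = 5; row 5 (s5): 39/4 = 39/4.
Minimum ratio is in the s3 row, so s3 leaves.

s3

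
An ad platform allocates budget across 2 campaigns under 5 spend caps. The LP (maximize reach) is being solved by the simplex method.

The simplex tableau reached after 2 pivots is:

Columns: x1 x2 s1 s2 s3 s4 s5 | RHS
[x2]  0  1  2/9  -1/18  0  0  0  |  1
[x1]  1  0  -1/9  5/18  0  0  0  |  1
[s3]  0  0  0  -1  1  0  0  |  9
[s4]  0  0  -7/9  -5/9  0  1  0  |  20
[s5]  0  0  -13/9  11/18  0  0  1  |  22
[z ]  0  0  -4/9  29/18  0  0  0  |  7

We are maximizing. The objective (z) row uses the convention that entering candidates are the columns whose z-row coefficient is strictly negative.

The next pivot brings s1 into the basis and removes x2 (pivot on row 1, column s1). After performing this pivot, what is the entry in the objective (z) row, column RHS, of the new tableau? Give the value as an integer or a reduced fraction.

Pivot element is row 1, column s1: 2/9.
Normalize row 1: new (row 1, RHS) = 1/(2/9) = 9/2.
z-row ← z-row − (-4/9)·(new row 1): 7 − (-4/9)·(9/2) = 9.

9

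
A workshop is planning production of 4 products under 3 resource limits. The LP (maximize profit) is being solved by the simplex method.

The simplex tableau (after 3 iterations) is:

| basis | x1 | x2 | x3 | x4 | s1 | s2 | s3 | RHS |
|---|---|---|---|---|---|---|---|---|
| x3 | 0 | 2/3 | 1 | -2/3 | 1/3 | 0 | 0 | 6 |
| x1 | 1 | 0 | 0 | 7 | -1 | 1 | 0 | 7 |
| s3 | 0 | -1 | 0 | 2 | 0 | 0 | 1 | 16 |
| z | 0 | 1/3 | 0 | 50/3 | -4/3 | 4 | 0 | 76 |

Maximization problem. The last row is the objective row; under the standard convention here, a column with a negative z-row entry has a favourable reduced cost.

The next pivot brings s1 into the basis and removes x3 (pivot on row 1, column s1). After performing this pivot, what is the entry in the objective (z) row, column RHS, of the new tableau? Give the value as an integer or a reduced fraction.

Pivot element is row 1, column s1: 1/3.
Normalize row 1: new (row 1, RHS) = 6/(1/3) = 18.
z-row ← z-row − (-4/3)·(new row 1): 76 − (-4/3)·18 = 100.

100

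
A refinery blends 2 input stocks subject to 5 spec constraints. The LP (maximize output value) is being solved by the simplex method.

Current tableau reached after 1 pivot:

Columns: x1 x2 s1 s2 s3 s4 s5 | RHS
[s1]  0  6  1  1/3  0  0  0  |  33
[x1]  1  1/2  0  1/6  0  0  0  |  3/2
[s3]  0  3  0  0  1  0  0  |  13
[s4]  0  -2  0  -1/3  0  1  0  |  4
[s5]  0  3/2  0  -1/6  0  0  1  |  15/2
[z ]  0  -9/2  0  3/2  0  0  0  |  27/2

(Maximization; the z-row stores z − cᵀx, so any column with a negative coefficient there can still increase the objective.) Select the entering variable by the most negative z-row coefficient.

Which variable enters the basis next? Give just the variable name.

Objective-row coefficients: x1: 0, x2: -9/2, s1: 0, s2: 3/2, s3: 0, s4: 0, s5: 0.
The most negative is -9/2 in column x2, so x2 enters.

x2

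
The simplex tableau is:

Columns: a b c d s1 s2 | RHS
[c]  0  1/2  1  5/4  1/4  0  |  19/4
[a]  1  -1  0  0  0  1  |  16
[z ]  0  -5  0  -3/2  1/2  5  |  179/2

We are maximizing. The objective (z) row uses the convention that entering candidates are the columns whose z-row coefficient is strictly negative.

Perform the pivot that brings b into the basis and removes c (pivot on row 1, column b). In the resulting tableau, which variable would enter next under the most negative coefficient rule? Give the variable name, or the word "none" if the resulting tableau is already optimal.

Pivot element 1/2. New z-row = old z-row − (-5)·(row 1/(1/2)).
Updated z-row coefficients: a: 0, b: 0, c: 10, d: 11, s1: 3, s2: 5.
No coefficient is strictly negative; the tableau after this pivot is optimal.

none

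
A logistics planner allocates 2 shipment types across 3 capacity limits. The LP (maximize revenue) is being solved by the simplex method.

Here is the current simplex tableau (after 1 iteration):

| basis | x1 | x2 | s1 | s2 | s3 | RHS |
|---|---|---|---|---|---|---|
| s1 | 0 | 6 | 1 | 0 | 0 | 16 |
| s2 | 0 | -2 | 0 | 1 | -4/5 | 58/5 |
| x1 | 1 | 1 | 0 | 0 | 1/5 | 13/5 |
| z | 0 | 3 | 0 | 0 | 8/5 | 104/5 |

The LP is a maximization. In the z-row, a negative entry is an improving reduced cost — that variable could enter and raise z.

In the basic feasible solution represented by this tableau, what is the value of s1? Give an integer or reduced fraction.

16

s1 is basic (row 1); its value is the RHS of that row: 16.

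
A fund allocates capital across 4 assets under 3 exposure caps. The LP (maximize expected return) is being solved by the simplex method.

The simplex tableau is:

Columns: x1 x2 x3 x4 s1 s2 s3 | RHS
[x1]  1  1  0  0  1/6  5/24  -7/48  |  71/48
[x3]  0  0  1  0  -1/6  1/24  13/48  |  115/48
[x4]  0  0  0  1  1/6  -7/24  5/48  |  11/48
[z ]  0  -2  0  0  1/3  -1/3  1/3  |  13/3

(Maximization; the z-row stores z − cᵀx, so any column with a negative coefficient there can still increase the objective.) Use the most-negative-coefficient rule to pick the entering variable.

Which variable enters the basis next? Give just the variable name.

Objective-row coefficients: x1: 0, x2: -2, x3: 0, x4: 0, s1: 1/3, s2: -1/3, s3: 1/3.
The most negative is -2 in column x2, so x2 enters.

x2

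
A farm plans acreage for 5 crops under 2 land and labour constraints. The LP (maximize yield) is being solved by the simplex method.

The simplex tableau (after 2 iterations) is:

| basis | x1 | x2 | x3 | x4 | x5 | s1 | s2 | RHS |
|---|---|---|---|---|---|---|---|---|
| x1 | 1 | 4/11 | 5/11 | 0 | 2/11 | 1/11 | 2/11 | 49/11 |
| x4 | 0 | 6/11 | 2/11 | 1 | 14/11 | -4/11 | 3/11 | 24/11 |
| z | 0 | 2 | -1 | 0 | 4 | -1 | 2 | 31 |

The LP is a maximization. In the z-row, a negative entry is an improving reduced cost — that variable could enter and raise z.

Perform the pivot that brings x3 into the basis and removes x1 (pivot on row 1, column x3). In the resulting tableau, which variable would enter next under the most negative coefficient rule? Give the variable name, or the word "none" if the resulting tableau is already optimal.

Pivot element 5/11. New z-row = old z-row − (-1)·(row 1/(5/11)).
Updated z-row coefficients: x1: 11/5, x2: 14/5, x3: 0, x4: 0, x5: 22/5, s1: -4/5, s2: 12/5.
The most negative is -4/5 in column s1, so s1 would enter next.

s1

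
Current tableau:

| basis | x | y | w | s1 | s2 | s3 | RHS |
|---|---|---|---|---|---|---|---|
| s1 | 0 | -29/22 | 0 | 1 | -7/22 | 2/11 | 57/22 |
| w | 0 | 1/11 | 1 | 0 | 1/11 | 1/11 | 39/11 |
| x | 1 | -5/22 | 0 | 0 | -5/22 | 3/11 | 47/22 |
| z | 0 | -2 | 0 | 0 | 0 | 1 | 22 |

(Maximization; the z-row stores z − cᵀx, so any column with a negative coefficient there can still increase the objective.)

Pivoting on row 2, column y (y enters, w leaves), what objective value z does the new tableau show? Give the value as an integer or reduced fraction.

Minimum ratio for y: (39/11)/(1/11) = 39.
z changes by −(z-row coeff of y)·ratio = −(-2)·39 = 78.
New z = 22 + 78 = 100.

100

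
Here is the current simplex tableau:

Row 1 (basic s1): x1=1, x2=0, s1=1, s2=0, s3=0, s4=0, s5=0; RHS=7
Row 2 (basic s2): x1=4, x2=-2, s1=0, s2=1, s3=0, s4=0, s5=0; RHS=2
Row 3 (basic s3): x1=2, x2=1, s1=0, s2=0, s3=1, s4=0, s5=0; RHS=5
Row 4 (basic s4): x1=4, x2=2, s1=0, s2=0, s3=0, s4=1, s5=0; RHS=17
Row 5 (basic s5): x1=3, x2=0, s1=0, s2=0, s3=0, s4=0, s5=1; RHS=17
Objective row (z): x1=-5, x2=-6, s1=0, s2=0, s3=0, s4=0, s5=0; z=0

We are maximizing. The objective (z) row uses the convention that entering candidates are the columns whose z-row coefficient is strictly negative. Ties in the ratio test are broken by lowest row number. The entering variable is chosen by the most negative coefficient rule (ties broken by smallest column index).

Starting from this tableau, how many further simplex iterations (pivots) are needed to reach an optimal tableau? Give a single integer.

1

pivot: x2 in, s3 out → z = 30
No improving column remains; optimal.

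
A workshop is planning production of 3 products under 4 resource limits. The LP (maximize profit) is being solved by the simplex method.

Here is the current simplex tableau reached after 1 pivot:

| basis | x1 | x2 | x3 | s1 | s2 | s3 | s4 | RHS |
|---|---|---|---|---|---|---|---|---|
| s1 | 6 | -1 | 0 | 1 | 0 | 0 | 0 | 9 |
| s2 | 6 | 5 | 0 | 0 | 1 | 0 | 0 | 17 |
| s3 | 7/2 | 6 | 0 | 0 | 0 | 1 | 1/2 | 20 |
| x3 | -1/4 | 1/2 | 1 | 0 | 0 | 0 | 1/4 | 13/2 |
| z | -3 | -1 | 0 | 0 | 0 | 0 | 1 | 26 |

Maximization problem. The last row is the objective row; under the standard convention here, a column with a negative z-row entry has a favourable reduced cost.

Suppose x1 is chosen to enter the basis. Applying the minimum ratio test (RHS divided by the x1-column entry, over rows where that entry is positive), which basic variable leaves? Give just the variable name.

Ratios: row 1 (s1): 9/6 = 3/2; row 2 (s2): 17/6 = 17/6; row 3 (s3): 20/(7/2) = 40/7; row 4 (x3): entry -1/4 ≤ 0, skip.
Minimum ratio 3/2 is in the s1 row, so s1 leaves.

s1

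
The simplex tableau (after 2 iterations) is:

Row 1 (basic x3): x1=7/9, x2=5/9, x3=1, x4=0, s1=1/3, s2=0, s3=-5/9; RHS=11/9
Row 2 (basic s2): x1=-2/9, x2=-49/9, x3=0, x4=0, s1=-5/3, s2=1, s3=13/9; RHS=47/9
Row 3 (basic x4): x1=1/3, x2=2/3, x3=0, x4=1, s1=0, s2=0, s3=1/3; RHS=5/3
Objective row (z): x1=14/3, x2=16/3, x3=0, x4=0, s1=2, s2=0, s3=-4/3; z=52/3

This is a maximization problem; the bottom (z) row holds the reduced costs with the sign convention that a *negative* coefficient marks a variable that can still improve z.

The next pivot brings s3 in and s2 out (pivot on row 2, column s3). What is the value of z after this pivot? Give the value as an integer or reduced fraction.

Minimum ratio for s3: (47/9)/(13/9) = 47/13.
z changes by −(z-row coeff of s3)·ratio = −(-4/3)·(47/13) = 188/39.
New z = 52/3 + (188/39) = 288/13.

288/13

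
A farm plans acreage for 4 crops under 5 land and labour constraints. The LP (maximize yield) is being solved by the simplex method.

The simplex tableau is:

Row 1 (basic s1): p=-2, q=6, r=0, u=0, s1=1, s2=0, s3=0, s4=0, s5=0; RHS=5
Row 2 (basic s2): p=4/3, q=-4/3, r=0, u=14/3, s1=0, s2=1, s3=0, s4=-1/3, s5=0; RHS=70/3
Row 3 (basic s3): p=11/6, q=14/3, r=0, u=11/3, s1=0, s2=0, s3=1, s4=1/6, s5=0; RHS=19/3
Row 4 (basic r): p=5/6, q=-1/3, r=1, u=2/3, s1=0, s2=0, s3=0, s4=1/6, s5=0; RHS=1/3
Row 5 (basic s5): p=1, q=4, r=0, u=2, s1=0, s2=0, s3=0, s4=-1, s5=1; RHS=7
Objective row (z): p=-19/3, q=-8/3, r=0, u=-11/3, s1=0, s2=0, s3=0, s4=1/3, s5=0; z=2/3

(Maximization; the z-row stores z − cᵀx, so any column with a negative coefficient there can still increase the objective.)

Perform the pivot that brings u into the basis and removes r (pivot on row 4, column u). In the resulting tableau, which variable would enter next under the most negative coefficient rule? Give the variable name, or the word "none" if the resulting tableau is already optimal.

q

Pivot element 2/3. New z-row = old z-row − (-11/3)·(row 4/(2/3)).
Updated z-row coefficients: p: -7/4, q: -9/2, r: 11/2, u: 0, s1: 0, s2: 0, s3: 0, s4: 5/4, s5: 0.
The most negative is -9/2 in column q, so q would enter next.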